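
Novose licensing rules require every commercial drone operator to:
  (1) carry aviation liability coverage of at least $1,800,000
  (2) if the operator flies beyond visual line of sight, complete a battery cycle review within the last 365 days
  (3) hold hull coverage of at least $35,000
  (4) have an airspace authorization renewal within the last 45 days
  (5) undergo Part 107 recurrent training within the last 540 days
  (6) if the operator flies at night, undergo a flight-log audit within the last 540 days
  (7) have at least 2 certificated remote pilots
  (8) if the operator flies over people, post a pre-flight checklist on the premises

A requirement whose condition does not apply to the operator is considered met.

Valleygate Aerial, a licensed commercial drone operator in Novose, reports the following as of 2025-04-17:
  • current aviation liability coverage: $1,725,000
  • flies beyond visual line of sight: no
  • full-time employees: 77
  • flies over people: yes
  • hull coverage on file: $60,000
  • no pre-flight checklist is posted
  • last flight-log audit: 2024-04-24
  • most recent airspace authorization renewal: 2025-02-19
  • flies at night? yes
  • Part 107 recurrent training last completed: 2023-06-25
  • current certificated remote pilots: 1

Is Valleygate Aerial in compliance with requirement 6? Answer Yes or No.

Yes

6. condition 'flies at night' holds; flight-log audit 358 days ago vs limit 540 → met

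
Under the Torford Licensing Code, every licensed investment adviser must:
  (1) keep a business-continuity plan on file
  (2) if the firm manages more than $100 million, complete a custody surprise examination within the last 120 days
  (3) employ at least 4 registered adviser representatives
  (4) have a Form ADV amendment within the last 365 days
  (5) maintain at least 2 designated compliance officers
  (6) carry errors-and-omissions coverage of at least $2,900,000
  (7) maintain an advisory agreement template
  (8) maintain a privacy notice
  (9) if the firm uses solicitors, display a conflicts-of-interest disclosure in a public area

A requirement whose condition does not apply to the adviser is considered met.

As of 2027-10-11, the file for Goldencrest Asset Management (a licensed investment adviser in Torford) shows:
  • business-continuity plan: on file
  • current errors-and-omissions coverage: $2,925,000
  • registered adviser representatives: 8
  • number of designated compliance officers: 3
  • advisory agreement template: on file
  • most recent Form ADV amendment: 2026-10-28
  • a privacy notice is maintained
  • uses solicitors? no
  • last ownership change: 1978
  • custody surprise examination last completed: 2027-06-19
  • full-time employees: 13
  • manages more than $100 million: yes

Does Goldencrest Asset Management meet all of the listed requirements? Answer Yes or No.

1. business-continuity plan present → met
2. condition 'manages more than $100 million' holds; custody surprise examination 114 days ago vs limit 120 → met
3. registered adviser representatives 8 ≥ 4 → met
4. Form ADV amendment 348 days ago vs limit 365 → met
5. designated compliance officers 3 ≥ 2 → met
6. errors-and-omissions coverage $2,925,000 ≥ $2,900,000 → met
7. advisory agreement template present → met
8. privacy notice present → met
9. condition 'uses solicitors' does not hold → requirement n/a → met
All met.

Yes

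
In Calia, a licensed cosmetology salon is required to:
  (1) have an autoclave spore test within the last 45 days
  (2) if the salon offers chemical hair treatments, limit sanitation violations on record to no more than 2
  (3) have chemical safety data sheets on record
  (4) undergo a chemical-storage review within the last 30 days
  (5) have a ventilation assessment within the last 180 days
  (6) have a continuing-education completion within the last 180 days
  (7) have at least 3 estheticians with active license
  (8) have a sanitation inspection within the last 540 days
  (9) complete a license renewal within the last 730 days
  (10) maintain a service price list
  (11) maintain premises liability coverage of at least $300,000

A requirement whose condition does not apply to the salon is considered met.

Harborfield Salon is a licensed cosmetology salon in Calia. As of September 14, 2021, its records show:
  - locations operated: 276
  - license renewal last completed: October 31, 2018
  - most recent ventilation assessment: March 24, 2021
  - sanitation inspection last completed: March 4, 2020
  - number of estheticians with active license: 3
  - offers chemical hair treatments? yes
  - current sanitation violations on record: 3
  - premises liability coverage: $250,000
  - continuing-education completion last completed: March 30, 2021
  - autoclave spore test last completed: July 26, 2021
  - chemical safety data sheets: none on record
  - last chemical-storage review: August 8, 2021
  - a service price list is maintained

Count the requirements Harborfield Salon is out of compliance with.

7

1. autoclave spore test 50 days ago vs limit 45 → not met
2. condition 'offers chemical hair treatments' holds; sanitation violations on record 3 > 2 → not met
3. chemical safety data sheets absent → not met
4. chemical-storage review 37 days ago vs limit 30 → not met
5. ventilation assessment 174 days ago vs limit 180 → met
6. continuing-education completion 168 days ago vs limit 180 → met
7. estheticians with active license 3 ≥ 3 → met
8. sanitation inspection 559 days ago vs limit 540 → not met
9. license renewal 1049 days ago vs limit 730 → not met
10. service price list present → met
11. premises liability coverage $250,000 < $300,000 → not met
Not met: 7 of 11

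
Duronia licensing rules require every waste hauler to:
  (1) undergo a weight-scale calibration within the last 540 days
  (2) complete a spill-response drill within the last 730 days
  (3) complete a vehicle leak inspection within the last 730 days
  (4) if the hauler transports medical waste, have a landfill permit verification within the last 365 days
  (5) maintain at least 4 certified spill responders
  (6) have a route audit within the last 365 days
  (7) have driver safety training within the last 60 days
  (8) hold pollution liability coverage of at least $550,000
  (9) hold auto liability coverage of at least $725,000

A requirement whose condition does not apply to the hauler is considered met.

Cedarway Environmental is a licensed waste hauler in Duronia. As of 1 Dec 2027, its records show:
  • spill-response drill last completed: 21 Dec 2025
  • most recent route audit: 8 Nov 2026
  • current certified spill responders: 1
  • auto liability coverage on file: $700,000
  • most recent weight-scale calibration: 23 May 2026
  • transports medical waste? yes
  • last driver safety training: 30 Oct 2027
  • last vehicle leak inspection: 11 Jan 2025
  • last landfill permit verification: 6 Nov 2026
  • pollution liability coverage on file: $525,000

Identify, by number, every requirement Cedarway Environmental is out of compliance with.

1, 3, 4, 5, 6, 8, 9

1. weight-scale calibration 557 days ago vs limit 540 → not met
2. spill-response drill 710 days ago vs limit 730 → met
3. vehicle leak inspection 1054 days ago vs limit 730 → not met
4. condition 'transports medical waste' holds; landfill permit verification 390 days ago vs limit 365 → not met
5. certified spill responders 1 < 4 → not met
6. route audit 388 days ago vs limit 365 → not met
7. driver safety training 32 days ago vs limit 60 → met
8. pollution liability coverage $525,000 < $550,000 → not met
9. auto liability coverage $700,000 < $725,000 → not met
Not met: 1, 3, 4, 5, 6, 8, 9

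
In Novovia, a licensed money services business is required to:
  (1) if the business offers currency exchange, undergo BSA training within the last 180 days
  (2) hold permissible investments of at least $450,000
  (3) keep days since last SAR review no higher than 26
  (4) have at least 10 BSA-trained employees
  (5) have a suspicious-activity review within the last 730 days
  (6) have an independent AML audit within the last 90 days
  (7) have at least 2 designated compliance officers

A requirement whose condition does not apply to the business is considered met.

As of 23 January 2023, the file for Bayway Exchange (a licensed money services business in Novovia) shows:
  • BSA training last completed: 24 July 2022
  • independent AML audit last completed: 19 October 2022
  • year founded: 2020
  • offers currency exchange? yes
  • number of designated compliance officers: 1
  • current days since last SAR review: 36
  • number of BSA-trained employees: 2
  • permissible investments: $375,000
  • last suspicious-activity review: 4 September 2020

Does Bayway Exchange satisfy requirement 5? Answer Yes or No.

5. suspicious-activity review 871 days ago vs limit 730 → not met

No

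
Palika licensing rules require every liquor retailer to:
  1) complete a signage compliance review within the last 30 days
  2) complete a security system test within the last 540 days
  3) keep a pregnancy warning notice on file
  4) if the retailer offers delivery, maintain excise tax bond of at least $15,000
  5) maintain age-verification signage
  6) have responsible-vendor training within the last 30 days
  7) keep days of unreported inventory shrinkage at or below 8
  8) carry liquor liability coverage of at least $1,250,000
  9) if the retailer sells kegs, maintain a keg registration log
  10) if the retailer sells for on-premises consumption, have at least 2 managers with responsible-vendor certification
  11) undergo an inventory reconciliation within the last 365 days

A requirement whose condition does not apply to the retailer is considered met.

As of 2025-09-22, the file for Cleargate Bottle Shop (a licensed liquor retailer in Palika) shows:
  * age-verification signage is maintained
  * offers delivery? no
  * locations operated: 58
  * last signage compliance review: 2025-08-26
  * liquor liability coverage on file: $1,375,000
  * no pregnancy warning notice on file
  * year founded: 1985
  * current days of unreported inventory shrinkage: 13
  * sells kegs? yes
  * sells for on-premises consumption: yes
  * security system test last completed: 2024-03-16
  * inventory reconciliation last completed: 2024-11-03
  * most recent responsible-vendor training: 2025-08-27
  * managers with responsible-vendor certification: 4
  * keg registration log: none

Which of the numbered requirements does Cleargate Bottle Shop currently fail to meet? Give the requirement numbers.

2, 3, 7, 9

1. signage compliance review 27 days ago vs limit 30 → met
2. security system test 555 days ago vs limit 540 → not met
3. pregnancy warning notice absent → not met
4. condition 'offers delivery' does not hold → requirement n/a → met
5. age-verification signage present → met
6. responsible-vendor training 26 days ago vs limit 30 → met
7. days of unreported inventory shrinkage 13 > 8 → not met
8. liquor liability coverage $1,375,000 ≥ $1,250,000 → met
9. condition 'sells kegs' holds; keg registration log absent → not met
10. condition 'sells for on-premises consumption' holds; managers with responsible-vendor certification 4 ≥ 2 → met
11. inventory reconciliation 323 days ago vs limit 365 → met
Not met: 2, 3, 7, 9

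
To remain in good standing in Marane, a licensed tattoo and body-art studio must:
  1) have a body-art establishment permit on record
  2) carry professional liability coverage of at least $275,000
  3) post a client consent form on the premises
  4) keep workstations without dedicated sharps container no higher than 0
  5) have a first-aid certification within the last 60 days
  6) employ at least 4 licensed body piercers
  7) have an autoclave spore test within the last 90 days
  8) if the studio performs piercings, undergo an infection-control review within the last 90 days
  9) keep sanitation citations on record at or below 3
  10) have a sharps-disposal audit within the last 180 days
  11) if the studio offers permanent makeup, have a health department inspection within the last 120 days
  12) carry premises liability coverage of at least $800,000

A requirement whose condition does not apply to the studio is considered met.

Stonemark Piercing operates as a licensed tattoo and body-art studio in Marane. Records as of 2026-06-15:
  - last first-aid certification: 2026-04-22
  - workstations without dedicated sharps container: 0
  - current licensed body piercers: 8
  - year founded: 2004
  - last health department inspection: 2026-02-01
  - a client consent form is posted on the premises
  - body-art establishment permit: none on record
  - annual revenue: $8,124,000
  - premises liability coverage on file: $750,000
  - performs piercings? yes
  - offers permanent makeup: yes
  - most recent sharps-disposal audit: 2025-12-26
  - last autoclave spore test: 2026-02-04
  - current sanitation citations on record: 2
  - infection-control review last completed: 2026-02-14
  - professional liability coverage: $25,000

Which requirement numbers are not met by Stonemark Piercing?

1, 2, 7, 8, 11, 12

1. body-art establishment permit absent → not met
2. professional liability coverage $25,000 < $275,000 → not met
3. client consent form present → met
4. workstations without dedicated sharps container 0 ≤ 0 → met
5. first-aid certification 54 days ago vs limit 60 → met
6. licensed body piercers 8 ≥ 4 → met
7. autoclave spore test 131 days ago vs limit 90 → not met
8. condition 'performs piercings' holds; infection-control review 121 days ago vs limit 90 → not met
9. sanitation citations on record 2 ≤ 3 → met
10. sharps-disposal audit 171 days ago vs limit 180 → met
11. condition 'offers permanent makeup' holds; health department inspection 134 days ago vs limit 120 → not met
12. premises liability coverage $750,000 < $800,000 → not met
Not met: 1, 2, 7, 8, 11, 12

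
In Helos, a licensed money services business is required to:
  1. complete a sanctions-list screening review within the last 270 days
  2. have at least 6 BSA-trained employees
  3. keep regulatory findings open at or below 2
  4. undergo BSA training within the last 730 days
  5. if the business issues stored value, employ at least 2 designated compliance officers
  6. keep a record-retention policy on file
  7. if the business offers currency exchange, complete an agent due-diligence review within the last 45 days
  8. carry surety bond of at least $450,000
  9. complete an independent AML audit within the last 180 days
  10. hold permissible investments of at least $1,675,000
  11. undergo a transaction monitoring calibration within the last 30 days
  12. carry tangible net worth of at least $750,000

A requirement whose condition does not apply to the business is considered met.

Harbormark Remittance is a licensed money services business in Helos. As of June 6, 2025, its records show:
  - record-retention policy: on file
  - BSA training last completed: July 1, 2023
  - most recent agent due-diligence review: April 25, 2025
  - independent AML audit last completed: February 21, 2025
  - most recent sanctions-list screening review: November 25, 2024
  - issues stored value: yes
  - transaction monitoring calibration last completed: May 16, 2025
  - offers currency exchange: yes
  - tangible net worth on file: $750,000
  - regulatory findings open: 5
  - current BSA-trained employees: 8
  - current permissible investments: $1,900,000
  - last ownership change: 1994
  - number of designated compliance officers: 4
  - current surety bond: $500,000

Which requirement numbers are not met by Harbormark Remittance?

1. sanctions-list screening review 193 days ago vs limit 270 → met
2. BSA-trained employees 8 ≥ 6 → met
3. regulatory findings open 5 > 2 → not met
4. BSA training 706 days ago vs limit 730 → met
5. condition 'issues stored value' holds; designated compliance officers 4 ≥ 2 → met
6. record-retention policy present → met
7. condition 'offers currency exchange' holds; agent due-diligence review 42 days ago vs limit 45 → met
8. surety bond $500,000 ≥ $450,000 → met
9. independent AML audit 105 days ago vs limit 180 → met
10. permissible investments $1,900,000 ≥ $1,675,000 → met
11. transaction monitoring calibration 21 days ago vs limit 30 → met
12. tangible net worth $750,000 ≥ $750,000 → met
Not met: 3

3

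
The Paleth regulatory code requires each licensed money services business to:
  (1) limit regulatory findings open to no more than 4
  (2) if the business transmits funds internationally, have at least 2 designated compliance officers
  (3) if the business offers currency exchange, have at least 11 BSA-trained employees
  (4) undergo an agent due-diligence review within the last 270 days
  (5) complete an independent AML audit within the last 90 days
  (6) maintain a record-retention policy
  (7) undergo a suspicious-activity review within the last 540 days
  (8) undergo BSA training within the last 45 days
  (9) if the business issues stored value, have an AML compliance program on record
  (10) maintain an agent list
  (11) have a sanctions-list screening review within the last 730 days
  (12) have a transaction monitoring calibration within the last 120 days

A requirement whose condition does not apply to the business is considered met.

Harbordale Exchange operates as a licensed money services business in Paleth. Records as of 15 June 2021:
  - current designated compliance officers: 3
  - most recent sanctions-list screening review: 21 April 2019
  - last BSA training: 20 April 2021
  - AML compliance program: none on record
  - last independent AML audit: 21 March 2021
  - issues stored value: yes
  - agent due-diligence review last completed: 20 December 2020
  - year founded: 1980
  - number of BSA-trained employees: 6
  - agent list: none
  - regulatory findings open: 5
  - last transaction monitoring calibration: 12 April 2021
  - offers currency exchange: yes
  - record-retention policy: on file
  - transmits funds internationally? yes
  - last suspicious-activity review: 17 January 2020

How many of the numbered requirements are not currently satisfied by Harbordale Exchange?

6

1. regulatory findings open 5 > 4 → not met
2. condition 'transmits funds internationally' holds; designated compliance officers 3 ≥ 2 → met
3. condition 'offers currency exchange' holds; BSA-trained employees 6 < 11 → not met
4. agent due-diligence review 177 days ago vs limit 270 → met
5. independent AML audit 86 days ago vs limit 90 → met
6. record-retention policy present → met
7. suspicious-activity review 515 days ago vs limit 540 → met
8. BSA training 56 days ago vs limit 45 → not met
9. condition 'issues stored value' holds; AML compliance program absent → not met
10. agent list absent → not met
11. sanctions-list screening review 786 days ago vs limit 730 → not met
12. transaction monitoring calibration 64 days ago vs limit 120 → met
Not met: 6 of 12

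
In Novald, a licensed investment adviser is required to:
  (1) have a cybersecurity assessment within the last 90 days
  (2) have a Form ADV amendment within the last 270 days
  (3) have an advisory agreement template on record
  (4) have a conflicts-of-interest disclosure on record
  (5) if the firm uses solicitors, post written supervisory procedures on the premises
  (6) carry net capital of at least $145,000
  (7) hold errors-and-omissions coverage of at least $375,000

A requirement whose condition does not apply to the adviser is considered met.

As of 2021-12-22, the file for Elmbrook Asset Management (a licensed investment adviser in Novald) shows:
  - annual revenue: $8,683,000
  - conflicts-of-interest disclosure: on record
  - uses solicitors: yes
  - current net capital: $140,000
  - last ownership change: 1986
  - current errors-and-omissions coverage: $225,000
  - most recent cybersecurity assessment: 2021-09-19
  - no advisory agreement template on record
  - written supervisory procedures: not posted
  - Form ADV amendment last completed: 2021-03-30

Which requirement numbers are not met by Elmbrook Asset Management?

1, 3, 5, 6, 7

1. cybersecurity assessment 94 days ago vs limit 90 → not met
2. Form ADV amendment 267 days ago vs limit 270 → met
3. advisory agreement template absent → not met
4. conflicts-of-interest disclosure present → met
5. condition 'uses solicitors' holds; written supervisory procedures absent → not met
6. net capital $140,000 < $145,000 → not met
7. errors-and-omissions coverage $225,000 < $375,000 → not met
Not met: 1, 3, 5, 6, 7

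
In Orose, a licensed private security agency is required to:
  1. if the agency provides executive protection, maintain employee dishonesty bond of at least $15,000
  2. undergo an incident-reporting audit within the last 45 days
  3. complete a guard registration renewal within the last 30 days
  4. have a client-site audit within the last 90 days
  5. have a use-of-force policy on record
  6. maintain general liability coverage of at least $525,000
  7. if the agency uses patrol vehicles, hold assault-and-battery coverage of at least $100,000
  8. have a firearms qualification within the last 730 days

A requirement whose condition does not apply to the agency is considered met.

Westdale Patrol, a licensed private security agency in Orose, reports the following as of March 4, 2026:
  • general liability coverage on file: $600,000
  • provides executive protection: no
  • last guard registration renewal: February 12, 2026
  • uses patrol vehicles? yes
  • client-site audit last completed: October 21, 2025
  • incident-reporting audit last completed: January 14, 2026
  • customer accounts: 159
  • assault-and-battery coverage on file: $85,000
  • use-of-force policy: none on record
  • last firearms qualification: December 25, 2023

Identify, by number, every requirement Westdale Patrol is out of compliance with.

2, 4, 5, 7, 8

1. condition 'provides executive protection' does not hold → requirement n/a → met
2. incident-reporting audit 49 days ago vs limit 45 → not met
3. guard registration renewal 20 days ago vs limit 30 → met
4. client-site audit 134 days ago vs limit 90 → not met
5. use-of-force policy absent → not met
6. general liability coverage $600,000 ≥ $525,000 → met
7. condition 'uses patrol vehicles' holds; assault-and-battery coverage $85,000 < $100,000 → not met
8. firearms qualification 800 days ago vs limit 730 → not met
Not met: 2, 4, 5, 7, 8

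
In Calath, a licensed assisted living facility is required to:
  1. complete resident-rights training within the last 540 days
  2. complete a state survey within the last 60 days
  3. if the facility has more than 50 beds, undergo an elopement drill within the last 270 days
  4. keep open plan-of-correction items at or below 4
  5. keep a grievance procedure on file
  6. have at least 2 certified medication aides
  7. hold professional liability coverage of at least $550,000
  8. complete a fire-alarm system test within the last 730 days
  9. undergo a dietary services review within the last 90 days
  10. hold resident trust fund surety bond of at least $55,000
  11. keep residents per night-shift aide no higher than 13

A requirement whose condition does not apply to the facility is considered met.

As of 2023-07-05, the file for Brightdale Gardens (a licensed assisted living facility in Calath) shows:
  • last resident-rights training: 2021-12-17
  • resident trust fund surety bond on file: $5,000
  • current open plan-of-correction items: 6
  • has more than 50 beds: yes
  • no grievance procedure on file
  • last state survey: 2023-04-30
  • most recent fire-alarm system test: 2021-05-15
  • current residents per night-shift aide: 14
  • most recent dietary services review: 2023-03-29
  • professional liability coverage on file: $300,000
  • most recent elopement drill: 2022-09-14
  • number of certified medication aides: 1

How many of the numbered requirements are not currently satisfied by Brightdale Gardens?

1. resident-rights training 565 days ago vs limit 540 → not met
2. state survey 66 days ago vs limit 60 → not met
3. condition 'has more than 50 beds' holds; elopement drill 294 days ago vs limit 270 → not met
4. open plan-of-correction items 6 > 4 → not met
5. grievance procedure absent → not met
6. certified medication aides 1 < 2 → not met
7. professional liability coverage $300,000 < $550,000 → not met
8. fire-alarm system test 781 days ago vs limit 730 → not met
9. dietary services review 98 days ago vs limit 90 → not met
10. resident trust fund surety bond $5,000 < $55,000 → not met
11. residents per night-shift aide 14 > 13 → not met
Not met: 11 of 11

11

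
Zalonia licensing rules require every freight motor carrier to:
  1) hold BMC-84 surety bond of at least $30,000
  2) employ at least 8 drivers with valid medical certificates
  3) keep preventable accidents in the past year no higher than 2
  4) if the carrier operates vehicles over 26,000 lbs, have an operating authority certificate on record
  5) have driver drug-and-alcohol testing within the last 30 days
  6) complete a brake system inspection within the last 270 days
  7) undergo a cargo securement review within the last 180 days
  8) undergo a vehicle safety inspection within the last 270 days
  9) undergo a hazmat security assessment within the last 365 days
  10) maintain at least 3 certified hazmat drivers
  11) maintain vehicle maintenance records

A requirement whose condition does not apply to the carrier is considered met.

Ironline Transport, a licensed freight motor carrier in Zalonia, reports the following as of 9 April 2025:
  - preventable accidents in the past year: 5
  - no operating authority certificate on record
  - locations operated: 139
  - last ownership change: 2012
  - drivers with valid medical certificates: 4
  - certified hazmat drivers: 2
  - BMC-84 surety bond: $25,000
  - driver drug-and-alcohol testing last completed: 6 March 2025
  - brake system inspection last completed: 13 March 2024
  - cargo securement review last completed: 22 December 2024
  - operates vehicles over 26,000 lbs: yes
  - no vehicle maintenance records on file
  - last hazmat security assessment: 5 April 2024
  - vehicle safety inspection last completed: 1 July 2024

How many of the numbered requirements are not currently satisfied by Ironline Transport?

10

1. BMC-84 surety bond $25,000 < $30,000 → not met
2. drivers with valid medical certificates 4 < 8 → not met
3. preventable accidents in the past year 5 > 2 → not met
4. condition 'operates vehicles over 26,000 lbs' holds; operating authority certificate absent → not met
5. driver drug-and-alcohol testing 34 days ago vs limit 30 → not met
6. brake system inspection 392 days ago vs limit 270 → not met
7. cargo securement review 108 days ago vs limit 180 → met
8. vehicle safety inspection 282 days ago vs limit 270 → not met
9. hazmat security assessment 369 days ago vs limit 365 → not met
10. certified hazmat drivers 2 < 3 → not met
11. vehicle maintenance records absent → not met
Not met: 10 of 11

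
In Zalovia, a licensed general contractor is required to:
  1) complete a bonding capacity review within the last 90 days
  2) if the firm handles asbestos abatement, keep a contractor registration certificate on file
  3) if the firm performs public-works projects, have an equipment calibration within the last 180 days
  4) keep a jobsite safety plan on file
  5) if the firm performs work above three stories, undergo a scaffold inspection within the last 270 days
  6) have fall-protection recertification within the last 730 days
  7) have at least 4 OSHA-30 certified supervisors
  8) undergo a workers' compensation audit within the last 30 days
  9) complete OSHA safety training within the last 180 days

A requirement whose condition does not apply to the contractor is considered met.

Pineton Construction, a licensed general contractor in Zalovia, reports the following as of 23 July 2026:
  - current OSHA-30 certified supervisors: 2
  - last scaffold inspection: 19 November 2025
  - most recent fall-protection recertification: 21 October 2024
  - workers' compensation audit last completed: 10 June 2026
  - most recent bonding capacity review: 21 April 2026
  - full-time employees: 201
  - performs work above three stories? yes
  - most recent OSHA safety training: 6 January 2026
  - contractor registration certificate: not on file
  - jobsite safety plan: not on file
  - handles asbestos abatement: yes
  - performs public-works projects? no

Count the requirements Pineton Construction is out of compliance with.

6

1. bonding capacity review 93 days ago vs limit 90 → not met
2. condition 'handles asbestos abatement' holds; contractor registration certificate absent → not met
3. condition 'performs public-works projects' does not hold → requirement n/a → met
4. jobsite safety plan absent → not met
5. condition 'performs work above three stories' holds; scaffold inspection 246 days ago vs limit 270 → met
6. fall-protection recertification 640 days ago vs limit 730 → met
7. OSHA-30 certified supervisors 2 < 4 → not met
8. workers' compensation audit 43 days ago vs limit 30 → not met
9. OSHA safety training 198 days ago vs limit 180 → not met
Not met: 6 of 9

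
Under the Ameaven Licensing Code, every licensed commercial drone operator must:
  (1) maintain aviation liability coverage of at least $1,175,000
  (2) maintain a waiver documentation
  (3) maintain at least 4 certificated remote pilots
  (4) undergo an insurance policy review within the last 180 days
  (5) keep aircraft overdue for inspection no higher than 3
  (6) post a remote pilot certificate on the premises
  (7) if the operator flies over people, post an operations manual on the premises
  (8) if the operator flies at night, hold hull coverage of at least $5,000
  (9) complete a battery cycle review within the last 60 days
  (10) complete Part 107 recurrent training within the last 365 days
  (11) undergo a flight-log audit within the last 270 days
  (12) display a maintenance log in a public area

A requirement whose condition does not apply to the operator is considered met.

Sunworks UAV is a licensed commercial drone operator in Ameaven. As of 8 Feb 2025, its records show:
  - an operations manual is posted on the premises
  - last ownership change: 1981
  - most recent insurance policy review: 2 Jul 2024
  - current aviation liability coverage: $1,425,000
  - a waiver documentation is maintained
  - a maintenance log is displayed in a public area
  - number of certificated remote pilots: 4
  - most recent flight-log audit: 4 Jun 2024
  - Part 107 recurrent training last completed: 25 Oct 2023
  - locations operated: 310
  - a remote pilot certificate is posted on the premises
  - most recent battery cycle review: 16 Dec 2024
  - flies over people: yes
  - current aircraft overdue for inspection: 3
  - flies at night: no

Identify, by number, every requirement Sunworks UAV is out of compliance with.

1. aviation liability coverage $1,425,000 ≥ $1,175,000 → met
2. waiver documentation present → met
3. certificated remote pilots 4 ≥ 4 → met
4. insurance policy review 221 days ago vs limit 180 → not met
5. aircraft overdue for inspection 3 ≤ 3 → met
6. remote pilot certificate present → met
7. condition 'flies over people' holds; operations manual present → met
8. condition 'flies at night' does not hold → requirement n/a → met
9. battery cycle review 54 days ago vs limit 60 → met
10. Part 107 recurrent training 472 days ago vs limit 365 → not met
11. flight-log audit 249 days ago vs limit 270 → met
12. maintenance log present → met
Not met: 4, 10

4, 10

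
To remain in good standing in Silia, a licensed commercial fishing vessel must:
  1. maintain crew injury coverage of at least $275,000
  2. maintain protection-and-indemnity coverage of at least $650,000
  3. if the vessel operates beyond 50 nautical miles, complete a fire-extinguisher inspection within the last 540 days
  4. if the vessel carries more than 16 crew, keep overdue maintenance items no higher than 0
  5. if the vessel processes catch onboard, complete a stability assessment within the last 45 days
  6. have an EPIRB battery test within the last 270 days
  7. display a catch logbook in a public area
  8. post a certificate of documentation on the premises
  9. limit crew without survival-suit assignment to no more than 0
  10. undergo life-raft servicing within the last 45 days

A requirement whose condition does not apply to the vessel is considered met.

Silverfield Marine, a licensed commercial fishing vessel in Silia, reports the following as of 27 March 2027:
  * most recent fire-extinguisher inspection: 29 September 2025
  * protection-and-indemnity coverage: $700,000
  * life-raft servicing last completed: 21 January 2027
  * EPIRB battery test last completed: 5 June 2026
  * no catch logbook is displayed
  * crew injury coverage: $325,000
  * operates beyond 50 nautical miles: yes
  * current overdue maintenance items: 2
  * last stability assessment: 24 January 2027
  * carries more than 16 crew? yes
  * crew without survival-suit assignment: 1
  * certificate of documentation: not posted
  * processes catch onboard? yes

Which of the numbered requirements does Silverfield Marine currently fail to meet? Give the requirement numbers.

3, 4, 5, 6, 7, 8, 9, 10

1. crew injury coverage $325,000 ≥ $275,000 → met
2. protection-and-indemnity coverage $700,000 ≥ $650,000 → met
3. condition 'operates beyond 50 nautical miles' holds; fire-extinguisher inspection 544 days ago vs limit 540 → not met
4. condition 'carries more than 16 crew' holds; overdue maintenance items 2 > 0 → not met
5. condition 'processes catch onboard' holds; stability assessment 62 days ago vs limit 45 → not met
6. EPIRB battery test 295 days ago vs limit 270 → not met
7. catch logbook absent → not met
8. certificate of documentation absent → not met
9. crew without survival-suit assignment 1 > 0 → not met
10. life-raft servicing 65 days ago vs limit 45 → not met
Not met: 3, 4, 5, 6, 7, 8, 9, 10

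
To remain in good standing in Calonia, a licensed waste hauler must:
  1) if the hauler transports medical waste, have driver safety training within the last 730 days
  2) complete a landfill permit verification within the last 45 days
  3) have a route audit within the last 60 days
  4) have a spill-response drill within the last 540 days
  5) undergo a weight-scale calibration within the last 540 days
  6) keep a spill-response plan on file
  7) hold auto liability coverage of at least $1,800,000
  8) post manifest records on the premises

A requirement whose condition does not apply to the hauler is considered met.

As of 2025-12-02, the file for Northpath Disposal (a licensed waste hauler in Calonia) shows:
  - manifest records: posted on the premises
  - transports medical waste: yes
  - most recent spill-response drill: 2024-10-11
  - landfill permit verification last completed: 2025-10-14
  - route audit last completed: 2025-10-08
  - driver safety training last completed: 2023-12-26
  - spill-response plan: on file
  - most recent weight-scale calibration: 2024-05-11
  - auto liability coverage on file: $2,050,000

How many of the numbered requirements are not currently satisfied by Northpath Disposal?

2

1. condition 'transports medical waste' holds; driver safety training 707 days ago vs limit 730 → met
2. landfill permit verification 49 days ago vs limit 45 → not met
3. route audit 55 days ago vs limit 60 → met
4. spill-response drill 417 days ago vs limit 540 → met
5. weight-scale calibration 570 days ago vs limit 540 → not met
6. spill-response plan present → met
7. auto liability coverage $2,050,000 ≥ $1,800,000 → met
8. manifest records present → met
Not met: 2 of 8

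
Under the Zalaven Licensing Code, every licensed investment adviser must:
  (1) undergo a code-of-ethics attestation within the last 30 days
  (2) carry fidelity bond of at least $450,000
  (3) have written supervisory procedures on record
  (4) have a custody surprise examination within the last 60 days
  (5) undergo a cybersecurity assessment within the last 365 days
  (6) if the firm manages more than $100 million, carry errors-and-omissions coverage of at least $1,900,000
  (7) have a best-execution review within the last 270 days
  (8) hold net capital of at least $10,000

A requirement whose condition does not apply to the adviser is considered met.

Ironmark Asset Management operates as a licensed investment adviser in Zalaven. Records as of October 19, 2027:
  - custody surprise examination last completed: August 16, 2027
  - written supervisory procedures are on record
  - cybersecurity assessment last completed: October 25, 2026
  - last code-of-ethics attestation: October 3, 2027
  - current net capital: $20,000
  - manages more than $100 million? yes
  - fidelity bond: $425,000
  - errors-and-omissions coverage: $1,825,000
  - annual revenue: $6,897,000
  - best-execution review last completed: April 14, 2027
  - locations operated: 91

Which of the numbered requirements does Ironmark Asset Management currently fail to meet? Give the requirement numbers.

1. code-of-ethics attestation 16 days ago vs limit 30 → met
2. fidelity bond $425,000 < $450,000 → not met
3. written supervisory procedures present → met
4. custody surprise examination 64 days ago vs limit 60 → not met
5. cybersecurity assessment 359 days ago vs limit 365 → met
6. condition 'manages more than $100 million' holds; errors-and-omissions coverage $1,825,000 < $1,900,000 → not met
7. best-execution review 188 days ago vs limit 270 → met
8. net capital $20,000 ≥ $10,000 → met
Not met: 2, 4, 6

2, 4, 6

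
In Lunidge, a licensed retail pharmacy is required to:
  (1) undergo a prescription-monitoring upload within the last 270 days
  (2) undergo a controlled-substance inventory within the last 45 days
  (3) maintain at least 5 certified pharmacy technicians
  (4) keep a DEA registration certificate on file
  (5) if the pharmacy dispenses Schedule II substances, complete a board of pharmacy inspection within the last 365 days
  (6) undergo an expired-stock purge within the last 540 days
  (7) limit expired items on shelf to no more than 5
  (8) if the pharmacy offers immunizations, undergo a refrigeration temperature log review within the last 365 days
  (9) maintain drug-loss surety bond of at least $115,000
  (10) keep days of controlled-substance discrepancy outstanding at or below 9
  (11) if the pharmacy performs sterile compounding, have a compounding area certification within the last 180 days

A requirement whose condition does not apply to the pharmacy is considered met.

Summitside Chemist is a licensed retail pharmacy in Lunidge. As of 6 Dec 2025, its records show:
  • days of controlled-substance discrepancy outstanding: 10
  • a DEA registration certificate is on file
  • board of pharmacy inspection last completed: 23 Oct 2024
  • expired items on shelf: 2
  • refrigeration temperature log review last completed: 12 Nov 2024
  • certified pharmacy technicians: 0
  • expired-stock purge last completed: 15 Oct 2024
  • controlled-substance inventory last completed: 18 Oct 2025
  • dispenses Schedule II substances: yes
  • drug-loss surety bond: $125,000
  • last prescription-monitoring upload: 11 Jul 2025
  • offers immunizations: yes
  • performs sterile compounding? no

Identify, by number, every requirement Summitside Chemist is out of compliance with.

2, 3, 5, 8, 10

1. prescription-monitoring upload 148 days ago vs limit 270 → met
2. controlled-substance inventory 49 days ago vs limit 45 → not met
3. certified pharmacy technicians 0 < 5 → not met
4. DEA registration certificate present → met
5. condition 'dispenses Schedule II substances' holds; board of pharmacy inspection 409 days ago vs limit 365 → not met
6. expired-stock purge 417 days ago vs limit 540 → met
7. expired items on shelf 2 ≤ 5 → met
8. condition 'offers immunizations' holds; refrigeration temperature log review 389 days ago vs limit 365 → not met
9. drug-loss surety bond $125,000 ≥ $115,000 → met
10. days of controlled-substance discrepancy outstanding 10 > 9 → not met
11. condition 'performs sterile compounding' does not hold → requirement n/a → met
Not met: 2, 3, 5, 8, 10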